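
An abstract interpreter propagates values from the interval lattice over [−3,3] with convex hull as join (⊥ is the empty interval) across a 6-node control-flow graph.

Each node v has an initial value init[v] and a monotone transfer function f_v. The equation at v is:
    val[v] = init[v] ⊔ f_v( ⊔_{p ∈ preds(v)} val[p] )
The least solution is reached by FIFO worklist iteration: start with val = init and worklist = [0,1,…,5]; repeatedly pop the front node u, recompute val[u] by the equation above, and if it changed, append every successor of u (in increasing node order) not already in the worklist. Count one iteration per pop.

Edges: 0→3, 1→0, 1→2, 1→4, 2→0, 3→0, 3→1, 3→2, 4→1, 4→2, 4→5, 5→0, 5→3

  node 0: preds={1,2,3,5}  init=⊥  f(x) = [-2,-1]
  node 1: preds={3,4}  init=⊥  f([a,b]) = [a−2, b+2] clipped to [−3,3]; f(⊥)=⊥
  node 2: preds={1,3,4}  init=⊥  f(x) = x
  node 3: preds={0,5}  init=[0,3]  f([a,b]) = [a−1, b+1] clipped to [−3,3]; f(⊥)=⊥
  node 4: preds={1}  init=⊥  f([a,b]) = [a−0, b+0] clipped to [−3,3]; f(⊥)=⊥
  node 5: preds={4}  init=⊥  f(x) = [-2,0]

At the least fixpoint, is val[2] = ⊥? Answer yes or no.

Worklist (15 pops):
  #1 pop 0: in=[0,3] → [-2,-1] (was ⊥); enqueue []
  #2 pop 1: in=[0,3] → [-2,3] (was ⊥); enqueue [0]
  #3 pop 2: in=[-2,3] → [-2,3] (was ⊥); enqueue []
  #4 pop 3: in=[-2,-1] → [-3,3] (was [0,3]); enqueue [1,2]
  #5 pop 4: in=[-2,3] → [-2,3] (was ⊥); enqueue []
  #6 pop 5: in=[-2,3] → [-2,0] (was ⊥); enqueue [3]
  #7 pop 0: in=[-3,3] → [-2,-1] (no change)
  #8 pop 1: in=[-3,3] → [-3,3] (was [-2,3]); enqueue [0,4]
  #9 pop 2: in=[-3,3] → [-3,3] (was [-2,3]); enqueue []
  #10 pop 3: in=[-2,0] → [-3,3] (no change)
  #11 pop 0: in=[-3,3] → [-2,-1] (no change)
  #12 pop 4: in=[-3,3] → [-3,3] (was [-2,3]); enqueue [1,2,5]
  #13 pop 1: in=[-3,3] → [-3,3] (no change)
  #14 pop 2: in=[-3,3] → [-3,3] (no change)
  #15 pop 5: in=[-3,3] → [-2,0] (no change)

Fixpoint:
  val[0] = [-2,-1]
  val[1] = [-3,3]
  val[2] = [-3,3]
  val[3] = [-3,3]
  val[4] = [-3,3]
  val[5] = [-2,0]

no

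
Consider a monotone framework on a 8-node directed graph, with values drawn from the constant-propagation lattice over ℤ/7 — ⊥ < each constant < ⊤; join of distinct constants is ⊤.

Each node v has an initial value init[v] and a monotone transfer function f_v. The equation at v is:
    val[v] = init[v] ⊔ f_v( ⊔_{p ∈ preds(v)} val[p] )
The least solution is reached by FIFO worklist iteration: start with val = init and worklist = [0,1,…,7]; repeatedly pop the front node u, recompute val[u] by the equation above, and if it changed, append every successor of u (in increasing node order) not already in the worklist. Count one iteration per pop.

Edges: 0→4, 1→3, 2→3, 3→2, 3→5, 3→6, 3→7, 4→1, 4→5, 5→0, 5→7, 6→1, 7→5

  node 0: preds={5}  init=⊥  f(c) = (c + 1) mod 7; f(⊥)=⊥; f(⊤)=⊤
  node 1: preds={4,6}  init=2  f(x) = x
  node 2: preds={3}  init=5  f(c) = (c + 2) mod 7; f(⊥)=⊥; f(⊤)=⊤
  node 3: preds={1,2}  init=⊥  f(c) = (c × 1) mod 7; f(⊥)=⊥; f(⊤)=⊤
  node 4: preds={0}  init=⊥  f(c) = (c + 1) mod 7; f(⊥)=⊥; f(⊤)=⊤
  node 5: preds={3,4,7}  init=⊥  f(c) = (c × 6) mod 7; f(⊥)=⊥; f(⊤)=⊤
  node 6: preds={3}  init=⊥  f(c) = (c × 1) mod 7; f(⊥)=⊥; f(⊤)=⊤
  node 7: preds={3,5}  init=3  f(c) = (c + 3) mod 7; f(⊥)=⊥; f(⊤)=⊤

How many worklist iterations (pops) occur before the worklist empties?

16

Iteration log — 16 steps:
  step 1. node 0  ⊔preds=⊥  new=⊥  stable
  step 2. node 1  ⊔preds=⊥  new=2  stable
  step 3. node 2  ⊔preds=⊥  new=5  stable
  step 4. node 3  ⊔preds=⊤  new=⊤  old=⊥  +wl: 2
  step 5. node 4  ⊔preds=⊥  new=⊥  stable
  step 6. node 5  ⊔preds=⊤  new=⊤  old=⊥  +wl: 0
  step 7. node 6  ⊔preds=⊤  new=⊤  old=⊥  +wl: 1
  step 8. node 7  ⊔preds=⊤  new=⊤  old=3  +wl: 5
  step 9. node 2  ⊔preds=⊤  new=⊤  old=5  +wl: 3
  step 10. node 0  ⊔preds=⊤  new=⊤  old=⊥  +wl: 4
  step 11. node 1  ⊔preds=⊤  new=⊤  old=2  +wl: 
  step 12. node 5  ⊔preds=⊤  new=⊤  stable
  step 13. node 3  ⊔preds=⊤  new=⊤  stable
  step 14. node 4  ⊔preds=⊤  new=⊤  old=⊥  +wl: 1,5
  step 15. node 1  ⊔preds=⊤  new=⊤  stable
  step 16. node 5  ⊔preds=⊤  new=⊤  stable

Least fixpoint reached:
  node 0: ⊤
  node 1: ⊤
  node 2: ⊤
  node 3: ⊤
  node 4: ⊤
  node 5: ⊤
  node 6: ⊤
  node 7: ⊤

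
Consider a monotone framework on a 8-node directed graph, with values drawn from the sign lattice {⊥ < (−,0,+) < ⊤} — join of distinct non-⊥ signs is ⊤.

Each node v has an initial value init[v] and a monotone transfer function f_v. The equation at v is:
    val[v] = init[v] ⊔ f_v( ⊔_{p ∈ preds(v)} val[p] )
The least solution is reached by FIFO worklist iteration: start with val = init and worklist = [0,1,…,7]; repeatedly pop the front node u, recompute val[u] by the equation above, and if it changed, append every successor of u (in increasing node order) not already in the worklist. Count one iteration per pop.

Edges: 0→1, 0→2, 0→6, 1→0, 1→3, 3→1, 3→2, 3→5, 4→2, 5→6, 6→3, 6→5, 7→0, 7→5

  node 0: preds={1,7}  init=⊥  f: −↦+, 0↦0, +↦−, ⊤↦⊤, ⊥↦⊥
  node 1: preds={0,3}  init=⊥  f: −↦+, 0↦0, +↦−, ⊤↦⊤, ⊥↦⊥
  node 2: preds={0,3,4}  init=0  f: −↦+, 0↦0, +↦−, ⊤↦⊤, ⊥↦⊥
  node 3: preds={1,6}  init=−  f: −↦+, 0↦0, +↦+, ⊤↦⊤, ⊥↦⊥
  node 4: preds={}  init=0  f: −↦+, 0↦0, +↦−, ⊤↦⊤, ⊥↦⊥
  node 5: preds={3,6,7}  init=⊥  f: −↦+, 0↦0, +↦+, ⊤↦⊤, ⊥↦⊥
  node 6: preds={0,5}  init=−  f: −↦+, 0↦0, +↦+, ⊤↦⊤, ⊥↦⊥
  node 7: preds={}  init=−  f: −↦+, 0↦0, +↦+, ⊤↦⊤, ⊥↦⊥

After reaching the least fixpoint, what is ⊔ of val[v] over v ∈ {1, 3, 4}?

Trace (14 dequeues):
  [1] u=0 | in − | out + | prev ⊥ | push {}
  [2] u=1 | in ⊤ | out ⊤ | prev ⊥ | push {0}
  [3] u=2 | in ⊤ | out ⊤ | prev 0 | push {}
  [4] u=3 | in ⊤ | out ⊤ | prev − | push {1,2}
  [5] u=4 | in ⊥ | out 0 | ==
  [6] u=5 | in ⊤ | out ⊤ | prev ⊥ | push {}
  [7] u=6 | in ⊤ | out ⊤ | prev − | push {3,5}
  [8] u=7 | in ⊥ | out − | ==
  [9] u=0 | in ⊤ | out ⊤ | prev + | push {6}
  [10] u=1 | in ⊤ | out ⊤ | ==
  [11] u=2 | in ⊤ | out ⊤ | ==
  [12] u=3 | in ⊤ | out ⊤ | ==
  [13] u=5 | in ⊤ | out ⊤ | ==
  [14] u=6 | in ⊤ | out ⊤ | ==

Converged values:
  [0] ⊤
  [1] ⊤
  [2] ⊤
  [3] ⊤
  [4] 0
  [5] ⊤
  [6] ⊤
  [7] −

⊤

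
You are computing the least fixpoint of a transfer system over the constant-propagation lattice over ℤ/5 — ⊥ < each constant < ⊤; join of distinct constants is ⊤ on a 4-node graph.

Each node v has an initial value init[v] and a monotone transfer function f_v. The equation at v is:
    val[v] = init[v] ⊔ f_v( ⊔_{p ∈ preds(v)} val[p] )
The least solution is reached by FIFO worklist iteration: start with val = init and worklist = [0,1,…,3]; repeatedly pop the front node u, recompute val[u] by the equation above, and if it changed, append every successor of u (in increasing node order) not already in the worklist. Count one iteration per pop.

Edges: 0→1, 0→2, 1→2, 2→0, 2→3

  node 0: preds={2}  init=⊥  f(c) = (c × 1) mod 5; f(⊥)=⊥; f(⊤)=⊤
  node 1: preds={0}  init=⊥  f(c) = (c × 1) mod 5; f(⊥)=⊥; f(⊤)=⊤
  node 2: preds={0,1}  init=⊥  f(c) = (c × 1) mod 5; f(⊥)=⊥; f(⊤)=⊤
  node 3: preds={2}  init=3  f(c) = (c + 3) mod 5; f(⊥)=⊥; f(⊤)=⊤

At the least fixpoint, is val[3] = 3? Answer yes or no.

yes

Iteration log — 4 steps:
  step 1. node 0  ⊔preds=⊥  new=⊥  stable
  step 2. node 1  ⊔preds=⊥  new=⊥  stable
  step 3. node 2  ⊔preds=⊥  new=⊥  stable
  step 4. node 3  ⊔preds=⊥  new=3  stable

Least fixpoint reached:
  node 0: ⊥
  node 1: ⊥
  node 2: ⊥
  node 3: 3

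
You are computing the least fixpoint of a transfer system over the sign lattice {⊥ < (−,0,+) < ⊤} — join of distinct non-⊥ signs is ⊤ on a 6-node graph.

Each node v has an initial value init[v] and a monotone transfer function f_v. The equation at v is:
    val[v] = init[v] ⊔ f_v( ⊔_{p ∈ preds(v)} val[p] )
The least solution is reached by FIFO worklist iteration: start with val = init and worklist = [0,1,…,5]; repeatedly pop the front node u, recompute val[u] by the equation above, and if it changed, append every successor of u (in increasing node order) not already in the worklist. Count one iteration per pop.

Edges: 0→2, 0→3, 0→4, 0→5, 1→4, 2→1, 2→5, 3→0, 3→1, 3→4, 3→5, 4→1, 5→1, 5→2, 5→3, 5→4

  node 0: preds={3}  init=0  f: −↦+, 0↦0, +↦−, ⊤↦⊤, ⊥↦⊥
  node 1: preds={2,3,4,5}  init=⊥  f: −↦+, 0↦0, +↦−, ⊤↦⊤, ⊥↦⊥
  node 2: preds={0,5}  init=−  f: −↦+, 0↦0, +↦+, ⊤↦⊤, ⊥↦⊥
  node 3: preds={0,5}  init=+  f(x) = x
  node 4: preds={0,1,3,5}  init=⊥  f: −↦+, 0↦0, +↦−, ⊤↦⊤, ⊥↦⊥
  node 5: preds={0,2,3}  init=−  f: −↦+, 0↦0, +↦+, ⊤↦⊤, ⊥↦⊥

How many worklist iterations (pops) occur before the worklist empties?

11

Worklist (11 pops):
  #1 pop 0: in=+ → ⊤ (was 0); enqueue []
  #2 pop 1: in=⊤ → ⊤ (was ⊥); enqueue []
  #3 pop 2: in=⊤ → ⊤ (was −); enqueue [1]
  #4 pop 3: in=⊤ → ⊤ (was +); enqueue [0]
  #5 pop 4: in=⊤ → ⊤ (was ⊥); enqueue []
  #6 pop 5: in=⊤ → ⊤ (was −); enqueue [2,3,4]
  #7 pop 1: in=⊤ → ⊤ (no change)
  #8 pop 0: in=⊤ → ⊤ (no change)
  #9 pop 2: in=⊤ → ⊤ (no change)
  #10 pop 3: in=⊤ → ⊤ (no change)
  #11 pop 4: in=⊤ → ⊤ (no change)

Fixpoint:
  val[0] = ⊤
  val[1] = ⊤
  val[2] = ⊤
  val[3] = ⊤
  val[4] = ⊤
  val[5] = ⊤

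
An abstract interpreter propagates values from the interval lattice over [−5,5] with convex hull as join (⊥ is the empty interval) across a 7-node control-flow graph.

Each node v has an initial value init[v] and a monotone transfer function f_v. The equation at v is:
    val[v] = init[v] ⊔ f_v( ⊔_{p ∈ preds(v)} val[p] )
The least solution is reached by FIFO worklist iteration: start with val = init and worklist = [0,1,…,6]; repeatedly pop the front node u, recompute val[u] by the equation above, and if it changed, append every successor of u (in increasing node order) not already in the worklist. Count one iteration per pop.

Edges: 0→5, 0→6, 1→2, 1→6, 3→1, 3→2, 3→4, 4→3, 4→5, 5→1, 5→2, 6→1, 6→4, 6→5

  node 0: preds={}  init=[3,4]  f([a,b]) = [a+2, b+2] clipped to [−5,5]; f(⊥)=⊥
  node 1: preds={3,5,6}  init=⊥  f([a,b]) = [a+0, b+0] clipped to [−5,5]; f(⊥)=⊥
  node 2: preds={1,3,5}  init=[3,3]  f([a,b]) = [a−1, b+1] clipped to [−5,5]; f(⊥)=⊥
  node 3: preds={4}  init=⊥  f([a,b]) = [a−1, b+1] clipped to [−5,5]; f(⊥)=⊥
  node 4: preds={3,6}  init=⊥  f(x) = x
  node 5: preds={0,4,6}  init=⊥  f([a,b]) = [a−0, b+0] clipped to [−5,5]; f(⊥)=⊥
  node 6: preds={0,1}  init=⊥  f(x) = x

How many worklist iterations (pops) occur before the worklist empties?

Iteration log — 64 steps:
  step 1. node 0  ⊔preds=⊥  new=[3,4]  stable
  step 2. node 1  ⊔preds=⊥  new=⊥  stable
  step 3. node 2  ⊔preds=⊥  new=[3,3]  stable
  step 4. node 3  ⊔preds=⊥  new=⊥  stable
  step 5. node 4  ⊔preds=⊥  new=⊥  stable
  step 6. node 5  ⊔preds=[3,4]  new=[3,4]  old=⊥  +wl: 1,2
  step 7. node 6  ⊔preds=[3,4]  new=[3,4]  old=⊥  +wl: 4,5
  step 8. node 1  ⊔preds=[3,4]  new=[3,4]  old=⊥  +wl: 6
  step 9. node 2  ⊔preds=[3,4]  new=[2,5]  old=[3,3]  +wl: 
  step 10. node 4  ⊔preds=[3,4]  new=[3,4]  old=⊥  +wl: 3
  step 11. node 5  ⊔preds=[3,4]  new=[3,4]  stable
  step 12. node 6  ⊔preds=[3,4]  new=[3,4]  stable
  step 13. node 3  ⊔preds=[3,4]  new=[2,5]  old=⊥  +wl: 1,2,4
  step 14. node 1  ⊔preds=[2,5]  new=[2,5]  old=[3,4]  +wl: 6
  step 15. node 2  ⊔preds=[2,5]  new=[1,5]  old=[2,5]  +wl: 
  step 16. node 4  ⊔preds=[2,5]  new=[2,5]  old=[3,4]  +wl: 3,5
  step 17. node 6  ⊔preds=[2,5]  new=[2,5]  old=[3,4]  +wl: 1,4
  step 18. node 3  ⊔preds=[2,5]  new=[1,5]  old=[2,5]  +wl: 2
  step 19. node 5  ⊔preds=[2,5]  new=[2,5]  old=[3,4]  +wl: 
  step 20. node 1  ⊔preds=[1,5]  new=[1,5]  old=[2,5]  +wl: 6
  step 21. node 4  ⊔preds=[1,5]  new=[1,5]  old=[2,5]  +wl: 3,5
  step 22. node 2  ⊔preds=[1,5]  new=[0,5]  old=[1,5]  +wl: 
  step 23. node 6  ⊔preds=[1,5]  new=[1,5]  old=[2,5]  +wl: 1,4
  step 24. node 3  ⊔preds=[1,5]  new=[0,5]  old=[1,5]  +wl: 2
  step 25. node 5  ⊔preds=[1,5]  new=[1,5]  old=[2,5]  +wl: 
  step 26. node 1  ⊔preds=[0,5]  new=[0,5]  old=[1,5]  +wl: 6
  step 27. node 4  ⊔preds=[0,5]  new=[0,5]  old=[1,5]  +wl: 3,5
  step 28. node 2  ⊔preds=[0,5]  new=[-1,5]  old=[0,5]  +wl: 
  step 29. node 6  ⊔preds=[0,5]  new=[0,5]  old=[1,5]  +wl: 1,4
  step 30. node 3  ⊔preds=[0,5]  new=[-1,5]  old=[0,5]  +wl: 2
  step 31. node 5  ⊔preds=[0,5]  new=[0,5]  old=[1,5]  +wl: 
  step 32. node 1  ⊔preds=[-1,5]  new=[-1,5]  old=[0,5]  +wl: 6
  step 33. node 4  ⊔preds=[-1,5]  new=[-1,5]  old=[0,5]  +wl: 3,5
  step 34. node 2  ⊔preds=[-1,5]  new=[-2,5]  old=[-1,5]  +wl: 
  step 35. node 6  ⊔preds=[-1,5]  new=[-1,5]  old=[0,5]  +wl: 1,4
  step 36. node 3  ⊔preds=[-1,5]  new=[-2,5]  old=[-1,5]  +wl: 2
  step 37. node 5  ⊔preds=[-1,5]  new=[-1,5]  old=[0,5]  +wl: 
  step 38. node 1  ⊔preds=[-2,5]  new=[-2,5]  old=[-1,5]  +wl: 6
  step 39. node 4  ⊔preds=[-2,5]  new=[-2,5]  old=[-1,5]  +wl: 3,5
  step 40. node 2  ⊔preds=[-2,5]  new=[-3,5]  old=[-2,5]  +wl: 
  step 41. node 6  ⊔preds=[-2,5]  new=[-2,5]  old=[-1,5]  +wl: 1,4
  step 42. node 3  ⊔preds=[-2,5]  new=[-3,5]  old=[-2,5]  +wl: 2
  step 43. node 5  ⊔preds=[-2,5]  new=[-2,5]  old=[-1,5]  +wl: 
  step 44. node 1  ⊔preds=[-3,5]  new=[-3,5]  old=[-2,5]  +wl: 6
  step 45. node 4  ⊔preds=[-3,5]  new=[-3,5]  old=[-2,5]  +wl: 3,5
  step 46. node 2  ⊔preds=[-3,5]  new=[-4,5]  old=[-3,5]  +wl: 
  step 47. node 6  ⊔preds=[-3,5]  new=[-3,5]  old=[-2,5]  +wl: 1,4
  step 48. node 3  ⊔preds=[-3,5]  new=[-4,5]  old=[-3,5]  +wl: 2
  step 49. node 5  ⊔preds=[-3,5]  new=[-3,5]  old=[-2,5]  +wl: 
  step 50. node 1  ⊔preds=[-4,5]  new=[-4,5]  old=[-3,5]  +wl: 6
  step 51. node 4  ⊔preds=[-4,5]  new=[-4,5]  old=[-3,5]  +wl: 3,5
  step 52. node 2  ⊔preds=[-4,5]  new=[-5,5]  old=[-4,5]  +wl: 
  step 53. node 6  ⊔preds=[-4,5]  new=[-4,5]  old=[-3,5]  +wl: 1,4
  step 54. node 3  ⊔preds=[-4,5]  new=[-5,5]  old=[-4,5]  +wl: 2
  step 55. node 5  ⊔preds=[-4,5]  new=[-4,5]  old=[-3,5]  +wl: 
  step 56. node 1  ⊔preds=[-5,5]  new=[-5,5]  old=[-4,5]  +wl: 6
  step 57. node 4  ⊔preds=[-5,5]  new=[-5,5]  old=[-4,5]  +wl: 3,5
  step 58. node 2  ⊔preds=[-5,5]  new=[-5,5]  stable
  step 59. node 6  ⊔preds=[-5,5]  new=[-5,5]  old=[-4,5]  +wl: 1,4
  step 60. node 3  ⊔preds=[-5,5]  new=[-5,5]  stable
  step 61. node 5  ⊔preds=[-5,5]  new=[-5,5]  old=[-4,5]  +wl: 2
  step 62. node 1  ⊔preds=[-5,5]  new=[-5,5]  stable
  step 63. node 4  ⊔preds=[-5,5]  new=[-5,5]  stable
  step 64. node 2  ⊔preds=[-5,5]  new=[-5,5]  stable

Least fixpoint reached:
  node 0: [3,4]
  node 1: [-5,5]
  node 2: [-5,5]
  node 3: [-5,5]
  node 4: [-5,5]
  node 5: [-5,5]
  node 6: [-5,5]

64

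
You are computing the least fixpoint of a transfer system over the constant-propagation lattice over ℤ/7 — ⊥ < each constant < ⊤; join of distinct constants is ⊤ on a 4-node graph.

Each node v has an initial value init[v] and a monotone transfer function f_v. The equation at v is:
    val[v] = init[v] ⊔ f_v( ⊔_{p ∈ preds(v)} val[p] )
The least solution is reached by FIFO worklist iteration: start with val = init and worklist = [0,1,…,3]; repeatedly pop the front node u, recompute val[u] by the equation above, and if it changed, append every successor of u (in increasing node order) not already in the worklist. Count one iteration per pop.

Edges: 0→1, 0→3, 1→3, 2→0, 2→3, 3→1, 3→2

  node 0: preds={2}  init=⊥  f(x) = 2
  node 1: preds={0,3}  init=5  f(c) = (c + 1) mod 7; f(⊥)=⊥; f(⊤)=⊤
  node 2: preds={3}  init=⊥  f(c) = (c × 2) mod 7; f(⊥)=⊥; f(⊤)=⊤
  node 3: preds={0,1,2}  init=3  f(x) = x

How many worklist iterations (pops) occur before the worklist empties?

Trace (9 dequeues):
  [1] u=0 | in ⊥ | out 2 | prev ⊥ | push {}
  [2] u=1 | in ⊤ | out ⊤ | prev 5 | push {}
  [3] u=2 | in 3 | out 6 | prev ⊥ | push {0}
  [4] u=3 | in ⊤ | out ⊤ | prev 3 | push {1,2}
  [5] u=0 | in 6 | out 2 | ==
  [6] u=1 | in ⊤ | out ⊤ | ==
  [7] u=2 | in ⊤ | out ⊤ | prev 6 | push {0,3}
  [8] u=0 | in ⊤ | out 2 | ==
  [9] u=3 | in ⊤ | out ⊤ | ==

Converged values:
  [0] 2
  [1] ⊤
  [2] ⊤
  [3] ⊤

9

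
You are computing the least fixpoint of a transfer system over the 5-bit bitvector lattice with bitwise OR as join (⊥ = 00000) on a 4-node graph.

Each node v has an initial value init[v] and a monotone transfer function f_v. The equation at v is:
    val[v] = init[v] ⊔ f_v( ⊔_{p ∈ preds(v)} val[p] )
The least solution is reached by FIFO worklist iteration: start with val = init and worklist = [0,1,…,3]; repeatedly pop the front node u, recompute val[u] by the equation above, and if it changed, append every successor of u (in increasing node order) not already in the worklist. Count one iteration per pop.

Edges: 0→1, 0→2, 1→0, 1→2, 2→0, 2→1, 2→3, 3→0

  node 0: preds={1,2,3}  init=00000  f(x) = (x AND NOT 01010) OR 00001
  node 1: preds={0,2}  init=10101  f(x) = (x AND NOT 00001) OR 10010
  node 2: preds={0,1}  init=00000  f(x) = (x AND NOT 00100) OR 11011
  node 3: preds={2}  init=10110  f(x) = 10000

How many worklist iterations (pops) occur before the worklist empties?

Worklist (8 pops):
  #1 pop 0: in=10111 → 10101 (was 00000); enqueue []
  #2 pop 1: in=10101 → 10111 (was 10101); enqueue [0]
  #3 pop 2: in=10111 → 11011 (was 00000); enqueue [1]
  #4 pop 3: in=11011 → 10110 (no change)
  #5 pop 0: in=11111 → 10101 (no change)
  #6 pop 1: in=11111 → 11111 (was 10111); enqueue [0,2]
  #7 pop 0: in=11111 → 10101 (no change)
  #8 pop 2: in=11111 → 11011 (no change)

Fixpoint:
  val[0] = 10101
  val[1] = 11111
  val[2] = 11011
  val[3] = 10110

8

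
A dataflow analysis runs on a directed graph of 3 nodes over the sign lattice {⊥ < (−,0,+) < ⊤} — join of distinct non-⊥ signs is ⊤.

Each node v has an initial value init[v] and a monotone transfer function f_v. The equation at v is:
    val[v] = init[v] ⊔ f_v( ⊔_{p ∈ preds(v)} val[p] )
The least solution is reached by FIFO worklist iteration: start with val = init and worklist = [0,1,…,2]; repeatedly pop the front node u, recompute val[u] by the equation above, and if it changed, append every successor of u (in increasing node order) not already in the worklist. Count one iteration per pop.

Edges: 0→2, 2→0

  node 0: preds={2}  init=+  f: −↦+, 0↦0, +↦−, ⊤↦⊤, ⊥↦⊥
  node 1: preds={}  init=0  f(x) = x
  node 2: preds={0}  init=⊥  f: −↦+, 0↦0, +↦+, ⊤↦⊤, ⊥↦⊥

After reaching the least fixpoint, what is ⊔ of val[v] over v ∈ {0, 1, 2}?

⊤

Iteration log — 6 steps:
  step 1. node 0  ⊔preds=⊥  new=+  stable
  step 2. node 1  ⊔preds=⊥  new=0  stable
  step 3. node 2  ⊔preds=+  new=+  old=⊥  +wl: 0
  step 4. node 0  ⊔preds=+  new=⊤  old=+  +wl: 2
  step 5. node 2  ⊔preds=⊤  new=⊤  old=+  +wl: 0
  step 6. node 0  ⊔preds=⊤  new=⊤  stable

Least fixpoint reached:
  node 0: ⊤
  node 1: 0
  node 2: ⊤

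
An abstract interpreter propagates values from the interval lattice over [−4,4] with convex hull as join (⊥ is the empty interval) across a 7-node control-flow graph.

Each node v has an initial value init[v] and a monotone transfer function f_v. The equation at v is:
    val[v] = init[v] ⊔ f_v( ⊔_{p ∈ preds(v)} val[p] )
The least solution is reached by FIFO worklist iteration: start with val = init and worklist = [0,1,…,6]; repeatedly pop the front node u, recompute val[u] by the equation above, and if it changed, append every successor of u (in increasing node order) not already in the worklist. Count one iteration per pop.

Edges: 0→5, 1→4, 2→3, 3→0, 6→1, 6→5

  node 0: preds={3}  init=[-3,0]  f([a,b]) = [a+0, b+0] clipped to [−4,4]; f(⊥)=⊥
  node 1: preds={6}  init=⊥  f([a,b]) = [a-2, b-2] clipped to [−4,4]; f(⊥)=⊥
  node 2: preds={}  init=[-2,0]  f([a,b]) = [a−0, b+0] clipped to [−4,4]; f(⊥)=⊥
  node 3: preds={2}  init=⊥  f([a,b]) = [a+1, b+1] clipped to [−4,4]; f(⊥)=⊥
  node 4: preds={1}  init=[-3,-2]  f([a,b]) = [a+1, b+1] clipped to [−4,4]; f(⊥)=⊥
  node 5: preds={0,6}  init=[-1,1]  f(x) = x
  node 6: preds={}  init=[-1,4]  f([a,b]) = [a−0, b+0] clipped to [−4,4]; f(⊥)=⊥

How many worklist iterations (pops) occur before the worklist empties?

Iteration log — 9 steps:
  step 1. node 0  ⊔preds=⊥  new=[-3,0]  stable
  step 2. node 1  ⊔preds=[-1,4]  new=[-3,2]  old=⊥  +wl: 
  step 3. node 2  ⊔preds=⊥  new=[-2,0]  stable
  step 4. node 3  ⊔preds=[-2,0]  new=[-1,1]  old=⊥  +wl: 0
  step 5. node 4  ⊔preds=[-3,2]  new=[-3,3]  old=[-3,-2]  +wl: 
  step 6. node 5  ⊔preds=[-3,4]  new=[-3,4]  old=[-1,1]  +wl: 
  step 7. node 6  ⊔preds=⊥  new=[-1,4]  stable
  step 8. node 0  ⊔preds=[-1,1]  new=[-3,1]  old=[-3,0]  +wl: 5
  step 9. node 5  ⊔preds=[-3,4]  new=[-3,4]  stable

Least fixpoint reached:
  node 0: [-3,1]
  node 1: [-3,2]
  node 2: [-2,0]
  node 3: [-1,1]
  node 4: [-3,3]
  node 5: [-3,4]
  node 6: [-1,4]

9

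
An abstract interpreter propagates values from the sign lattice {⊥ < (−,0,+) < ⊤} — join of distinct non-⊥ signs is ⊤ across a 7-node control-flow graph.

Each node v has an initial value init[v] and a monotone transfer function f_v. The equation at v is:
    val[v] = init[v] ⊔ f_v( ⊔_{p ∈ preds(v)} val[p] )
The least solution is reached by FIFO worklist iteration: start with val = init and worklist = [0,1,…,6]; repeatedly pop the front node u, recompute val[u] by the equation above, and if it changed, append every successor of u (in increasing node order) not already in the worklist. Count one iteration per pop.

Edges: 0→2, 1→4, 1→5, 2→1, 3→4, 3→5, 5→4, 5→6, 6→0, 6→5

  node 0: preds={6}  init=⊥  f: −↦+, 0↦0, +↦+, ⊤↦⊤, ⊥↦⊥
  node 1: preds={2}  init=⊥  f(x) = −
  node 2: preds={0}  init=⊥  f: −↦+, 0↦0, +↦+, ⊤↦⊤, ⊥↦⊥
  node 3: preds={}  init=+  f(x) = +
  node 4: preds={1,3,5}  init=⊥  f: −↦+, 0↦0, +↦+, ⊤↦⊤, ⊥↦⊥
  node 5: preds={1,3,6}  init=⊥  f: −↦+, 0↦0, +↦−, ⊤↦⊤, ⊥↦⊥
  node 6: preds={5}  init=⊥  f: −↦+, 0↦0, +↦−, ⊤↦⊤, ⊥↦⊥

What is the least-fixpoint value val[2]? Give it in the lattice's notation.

Iteration log — 12 steps:
  step 1. node 0  ⊔preds=⊥  new=⊥  stable
  step 2. node 1  ⊔preds=⊥  new=−  old=⊥  +wl: 
  step 3. node 2  ⊔preds=⊥  new=⊥  stable
  step 4. node 3  ⊔preds=⊥  new=+  stable
  step 5. node 4  ⊔preds=⊤  new=⊤  old=⊥  +wl: 
  step 6. node 5  ⊔preds=⊤  new=⊤  old=⊥  +wl: 4
  step 7. node 6  ⊔preds=⊤  new=⊤  old=⊥  +wl: 0,5
  step 8. node 4  ⊔preds=⊤  new=⊤  stable
  step 9. node 0  ⊔preds=⊤  new=⊤  old=⊥  +wl: 2
  step 10. node 5  ⊔preds=⊤  new=⊤  stable
  step 11. node 2  ⊔preds=⊤  new=⊤  old=⊥  +wl: 1
  step 12. node 1  ⊔preds=⊤  new=−  stable

Least fixpoint reached:
  node 0: ⊤
  node 1: −
  node 2: ⊤
  node 3: +
  node 4: ⊤
  node 5: ⊤
  node 6: ⊤

⊤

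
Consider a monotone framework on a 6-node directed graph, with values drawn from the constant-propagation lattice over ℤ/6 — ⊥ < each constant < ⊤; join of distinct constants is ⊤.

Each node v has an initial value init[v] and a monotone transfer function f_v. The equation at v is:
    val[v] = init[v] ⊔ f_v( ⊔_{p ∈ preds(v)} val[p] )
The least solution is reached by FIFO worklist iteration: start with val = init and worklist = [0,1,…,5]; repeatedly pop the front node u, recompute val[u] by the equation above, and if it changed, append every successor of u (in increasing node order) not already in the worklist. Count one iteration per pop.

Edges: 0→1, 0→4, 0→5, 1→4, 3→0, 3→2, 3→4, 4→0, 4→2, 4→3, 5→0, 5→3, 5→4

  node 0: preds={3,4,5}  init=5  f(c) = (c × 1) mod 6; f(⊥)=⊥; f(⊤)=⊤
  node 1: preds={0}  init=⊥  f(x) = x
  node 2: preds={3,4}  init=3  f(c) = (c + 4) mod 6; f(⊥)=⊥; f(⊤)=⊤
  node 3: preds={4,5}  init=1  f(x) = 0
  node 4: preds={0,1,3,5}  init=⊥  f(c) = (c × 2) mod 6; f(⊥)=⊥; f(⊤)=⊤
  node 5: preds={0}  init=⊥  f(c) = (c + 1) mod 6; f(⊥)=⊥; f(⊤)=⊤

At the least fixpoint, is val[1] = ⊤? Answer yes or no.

yes

Trace (10 dequeues):
  [1] u=0 | in 1 | out ⊤ | prev 5 | push {}
  [2] u=1 | in ⊤ | out ⊤ | prev ⊥ | push {}
  [3] u=2 | in 1 | out ⊤ | prev 3 | push {}
  [4] u=3 | in ⊥ | out ⊤ | prev 1 | push {0,2}
  [5] u=4 | in ⊤ | out ⊤ | prev ⊥ | push {3}
  [6] u=5 | in ⊤ | out ⊤ | prev ⊥ | push {4}
  [7] u=0 | in ⊤ | out ⊤ | ==
  [8] u=2 | in ⊤ | out ⊤ | ==
  [9] u=3 | in ⊤ | out ⊤ | ==
  [10] u=4 | in ⊤ | out ⊤ | ==

Converged values:
  [0] ⊤
  [1] ⊤
  [2] ⊤
  [3] ⊤
  [4] ⊤
  [5] ⊤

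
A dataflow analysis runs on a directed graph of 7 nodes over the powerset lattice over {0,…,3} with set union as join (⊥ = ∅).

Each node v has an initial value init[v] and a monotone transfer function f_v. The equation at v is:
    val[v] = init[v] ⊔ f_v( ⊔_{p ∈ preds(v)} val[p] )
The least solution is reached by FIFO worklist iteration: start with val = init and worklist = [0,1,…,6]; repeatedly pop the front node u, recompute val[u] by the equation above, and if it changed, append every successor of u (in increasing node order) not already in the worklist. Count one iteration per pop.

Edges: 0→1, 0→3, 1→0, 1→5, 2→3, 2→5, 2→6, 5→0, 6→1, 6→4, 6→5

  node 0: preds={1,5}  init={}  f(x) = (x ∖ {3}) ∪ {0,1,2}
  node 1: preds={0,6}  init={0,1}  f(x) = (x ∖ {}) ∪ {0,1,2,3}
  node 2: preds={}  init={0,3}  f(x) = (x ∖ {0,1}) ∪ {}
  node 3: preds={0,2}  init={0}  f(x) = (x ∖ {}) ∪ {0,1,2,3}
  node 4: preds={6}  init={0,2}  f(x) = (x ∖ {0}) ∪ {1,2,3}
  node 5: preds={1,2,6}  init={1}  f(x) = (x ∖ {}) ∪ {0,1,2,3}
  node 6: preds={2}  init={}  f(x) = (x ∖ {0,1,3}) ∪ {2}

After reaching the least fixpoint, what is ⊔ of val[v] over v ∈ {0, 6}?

Trace (11 dequeues):
  [1] u=0 | in {0,1} | out {0,1,2} | prev {} | push {}
  [2] u=1 | in {0,1,2} | out {0,1,2,3} | prev {0,1} | push {0}
  [3] u=2 | in {} | out {0,3} | ==
  [4] u=3 | in {0,1,2,3} | out {0,1,2,3} | prev {0} | push {}
  [5] u=4 | in {} | out {0,1,2,3} | prev {0,2} | push {}
  [6] u=5 | in {0,1,2,3} | out {0,1,2,3} | prev {1} | push {}
  [7] u=6 | in {0,3} | out {2} | prev {} | push {1,4,5}
  [8] u=0 | in {0,1,2,3} | out {0,1,2} | ==
  [9] u=1 | in {0,1,2} | out {0,1,2,3} | ==
  [10] u=4 | in {2} | out {0,1,2,3} | ==
  [11] u=5 | in {0,1,2,3} | out {0,1,2,3} | ==

Converged values:
  [0] {0,1,2}
  [1] {0,1,2,3}
  [2] {0,3}
  [3] {0,1,2,3}
  [4] {0,1,2,3}
  [5] {0,1,2,3}
  [6] {2}

{0,1,2}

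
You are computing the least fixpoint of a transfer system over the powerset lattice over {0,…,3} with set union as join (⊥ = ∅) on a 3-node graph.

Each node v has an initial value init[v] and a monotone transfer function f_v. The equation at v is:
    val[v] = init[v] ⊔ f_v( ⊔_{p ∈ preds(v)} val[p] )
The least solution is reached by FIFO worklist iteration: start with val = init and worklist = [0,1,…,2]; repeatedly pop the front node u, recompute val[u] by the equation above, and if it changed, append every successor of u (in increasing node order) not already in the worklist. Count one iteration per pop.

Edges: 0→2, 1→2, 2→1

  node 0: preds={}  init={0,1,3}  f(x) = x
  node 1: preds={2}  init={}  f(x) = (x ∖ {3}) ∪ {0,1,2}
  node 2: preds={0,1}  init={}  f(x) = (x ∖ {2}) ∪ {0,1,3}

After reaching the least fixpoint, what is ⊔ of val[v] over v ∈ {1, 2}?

Iteration log — 4 steps:
  step 1. node 0  ⊔preds={}  new={0,1,3}  stable
  step 2. node 1  ⊔preds={}  new={0,1,2}  old={}  +wl: 
  step 3. node 2  ⊔preds={0,1,2,3}  new={0,1,3}  old={}  +wl: 1
  step 4. node 1  ⊔preds={0,1,3}  new={0,1,2}  stable

Least fixpoint reached:
  node 0: {0,1,3}
  node 1: {0,1,2}
  node 2: {0,1,3}

{0,1,2,3}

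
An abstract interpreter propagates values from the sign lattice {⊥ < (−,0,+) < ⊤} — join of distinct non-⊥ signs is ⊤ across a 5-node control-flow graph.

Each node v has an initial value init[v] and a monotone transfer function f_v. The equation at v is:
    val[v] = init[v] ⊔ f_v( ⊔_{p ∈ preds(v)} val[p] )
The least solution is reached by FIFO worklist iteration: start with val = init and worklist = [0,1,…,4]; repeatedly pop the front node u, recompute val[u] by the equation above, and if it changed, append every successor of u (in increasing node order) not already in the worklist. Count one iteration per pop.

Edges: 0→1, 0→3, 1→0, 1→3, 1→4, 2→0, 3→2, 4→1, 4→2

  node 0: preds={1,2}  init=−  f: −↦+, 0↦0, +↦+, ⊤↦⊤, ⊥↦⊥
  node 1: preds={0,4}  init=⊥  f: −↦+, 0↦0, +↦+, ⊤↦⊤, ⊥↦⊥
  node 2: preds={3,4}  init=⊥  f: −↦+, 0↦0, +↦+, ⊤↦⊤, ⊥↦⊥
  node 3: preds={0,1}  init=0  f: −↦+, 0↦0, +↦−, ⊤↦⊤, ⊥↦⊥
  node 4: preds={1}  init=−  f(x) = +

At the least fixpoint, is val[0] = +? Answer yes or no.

no

Trace (11 dequeues):
  [1] u=0 | in ⊥ | out − | ==
  [2] u=1 | in − | out + | prev ⊥ | push {0}
  [3] u=2 | in ⊤ | out ⊤ | prev ⊥ | push {}
  [4] u=3 | in ⊤ | out ⊤ | prev 0 | push {2}
  [5] u=4 | in + | out ⊤ | prev − | push {1}
  [6] u=0 | in ⊤ | out ⊤ | prev − | push {3}
  [7] u=2 | in ⊤ | out ⊤ | ==
  [8] u=1 | in ⊤ | out ⊤ | prev + | push {0,4}
  [9] u=3 | in ⊤ | out ⊤ | ==
  [10] u=0 | in ⊤ | out ⊤ | ==
  [11] u=4 | in ⊤ | out ⊤ | ==

Converged values:
  [0] ⊤
  [1] ⊤
  [2] ⊤
  [3] ⊤
  [4] ⊤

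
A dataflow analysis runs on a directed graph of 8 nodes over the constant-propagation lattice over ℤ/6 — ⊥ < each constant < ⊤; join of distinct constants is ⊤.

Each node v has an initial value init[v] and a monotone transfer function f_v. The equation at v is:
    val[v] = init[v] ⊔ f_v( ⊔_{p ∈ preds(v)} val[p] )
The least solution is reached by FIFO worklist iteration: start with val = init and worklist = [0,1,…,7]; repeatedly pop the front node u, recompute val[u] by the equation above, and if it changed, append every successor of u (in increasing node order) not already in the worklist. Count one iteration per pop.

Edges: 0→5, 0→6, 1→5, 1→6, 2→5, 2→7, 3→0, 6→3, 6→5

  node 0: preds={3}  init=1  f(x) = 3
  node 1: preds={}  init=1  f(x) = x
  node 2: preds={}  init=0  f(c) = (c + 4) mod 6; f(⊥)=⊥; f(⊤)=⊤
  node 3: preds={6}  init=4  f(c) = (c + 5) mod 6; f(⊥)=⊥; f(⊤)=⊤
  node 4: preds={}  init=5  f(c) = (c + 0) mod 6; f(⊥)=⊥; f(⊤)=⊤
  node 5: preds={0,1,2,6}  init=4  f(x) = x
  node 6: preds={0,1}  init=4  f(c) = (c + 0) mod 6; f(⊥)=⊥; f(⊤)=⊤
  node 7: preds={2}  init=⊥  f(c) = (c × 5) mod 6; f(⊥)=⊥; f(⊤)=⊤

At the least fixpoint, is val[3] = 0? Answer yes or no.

Trace (11 dequeues):
  [1] u=0 | in 4 | out ⊤ | prev 1 | push {}
  [2] u=1 | in ⊥ | out 1 | ==
  [3] u=2 | in ⊥ | out 0 | ==
  [4] u=3 | in 4 | out ⊤ | prev 4 | push {0}
  [5] u=4 | in ⊥ | out 5 | ==
  [6] u=5 | in ⊤ | out ⊤ | prev 4 | push {}
  [7] u=6 | in ⊤ | out ⊤ | prev 4 | push {3,5}
  [8] u=7 | in 0 | out 0 | prev ⊥ | push {}
  [9] u=0 | in ⊤ | out ⊤ | ==
  [10] u=3 | in ⊤ | out ⊤ | ==
  [11] u=5 | in ⊤ | out ⊤ | ==

Converged values:
  [0] ⊤
  [1] 1
  [2] 0
  [3] ⊤
  [4] 5
  [5] ⊤
  [6] ⊤
  [7] 0

no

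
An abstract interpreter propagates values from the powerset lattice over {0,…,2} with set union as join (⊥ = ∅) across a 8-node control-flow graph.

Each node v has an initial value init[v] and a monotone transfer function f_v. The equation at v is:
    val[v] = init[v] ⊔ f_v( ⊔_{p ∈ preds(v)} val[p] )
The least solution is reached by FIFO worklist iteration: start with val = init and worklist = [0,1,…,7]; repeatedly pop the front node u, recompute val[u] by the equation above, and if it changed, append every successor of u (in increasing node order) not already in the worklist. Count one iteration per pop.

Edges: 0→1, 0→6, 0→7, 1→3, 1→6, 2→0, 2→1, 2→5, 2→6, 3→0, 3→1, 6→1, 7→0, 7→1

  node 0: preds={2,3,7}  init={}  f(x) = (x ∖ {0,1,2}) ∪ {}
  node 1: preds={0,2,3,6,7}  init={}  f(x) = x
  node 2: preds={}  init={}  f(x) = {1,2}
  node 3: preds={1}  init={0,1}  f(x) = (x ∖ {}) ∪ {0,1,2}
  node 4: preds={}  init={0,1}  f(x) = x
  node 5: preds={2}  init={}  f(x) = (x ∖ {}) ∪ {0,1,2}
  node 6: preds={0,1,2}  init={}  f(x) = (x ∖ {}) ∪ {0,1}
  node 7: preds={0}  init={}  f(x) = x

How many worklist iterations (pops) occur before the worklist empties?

Trace (12 dequeues):
  [1] u=0 | in {0,1} | out {} | ==
  [2] u=1 | in {0,1} | out {0,1} | prev {} | push {}
  [3] u=2 | in {} | out {1,2} | prev {} | push {0,1}
  [4] u=3 | in {0,1} | out {0,1,2} | prev {0,1} | push {}
  [5] u=4 | in {} | out {0,1} | ==
  [6] u=5 | in {1,2} | out {0,1,2} | prev {} | push {}
  [7] u=6 | in {0,1,2} | out {0,1,2} | prev {} | push {}
  [8] u=7 | in {} | out {} | ==
  [9] u=0 | in {0,1,2} | out {} | ==
  [10] u=1 | in {0,1,2} | out {0,1,2} | prev {0,1} | push {3,6}
  [11] u=3 | in {0,1,2} | out {0,1,2} | ==
  [12] u=6 | in {0,1,2} | out {0,1,2} | ==

Converged values:
  [0] {}
  [1] {0,1,2}
  [2] {1,2}
  [3] {0,1,2}
  [4] {0,1}
  [5] {0,1,2}
  [6] {0,1,2}
  [7] {}

12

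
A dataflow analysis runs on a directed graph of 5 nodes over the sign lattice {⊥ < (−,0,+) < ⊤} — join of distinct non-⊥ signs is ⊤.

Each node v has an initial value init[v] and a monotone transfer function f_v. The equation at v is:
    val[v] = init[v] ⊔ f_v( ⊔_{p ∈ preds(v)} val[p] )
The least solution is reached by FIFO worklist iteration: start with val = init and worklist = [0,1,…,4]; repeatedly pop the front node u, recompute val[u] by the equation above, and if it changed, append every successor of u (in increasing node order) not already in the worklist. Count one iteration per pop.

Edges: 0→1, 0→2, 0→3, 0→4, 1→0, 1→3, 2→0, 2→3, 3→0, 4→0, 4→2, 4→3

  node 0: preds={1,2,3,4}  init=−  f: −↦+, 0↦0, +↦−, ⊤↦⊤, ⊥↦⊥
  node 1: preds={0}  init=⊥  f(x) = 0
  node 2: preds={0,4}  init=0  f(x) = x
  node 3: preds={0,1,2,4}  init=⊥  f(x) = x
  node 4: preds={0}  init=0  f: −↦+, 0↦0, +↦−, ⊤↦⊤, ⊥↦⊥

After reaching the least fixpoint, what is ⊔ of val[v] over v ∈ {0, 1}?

⊤

Worklist (8 pops):
  #1 pop 0: in=0 → ⊤ (was −); enqueue []
  #2 pop 1: in=⊤ → 0 (was ⊥); enqueue [0]
  #3 pop 2: in=⊤ → ⊤ (was 0); enqueue []
  #4 pop 3: in=⊤ → ⊤ (was ⊥); enqueue []
  #5 pop 4: in=⊤ → ⊤ (was 0); enqueue [2,3]
  #6 pop 0: in=⊤ → ⊤ (no change)
  #7 pop 2: in=⊤ → ⊤ (no change)
  #8 pop 3: in=⊤ → ⊤ (no change)

Fixpoint:
  val[0] = ⊤
  val[1] = 0
  val[2] = ⊤
  val[3] = ⊤
  val[4] = ⊤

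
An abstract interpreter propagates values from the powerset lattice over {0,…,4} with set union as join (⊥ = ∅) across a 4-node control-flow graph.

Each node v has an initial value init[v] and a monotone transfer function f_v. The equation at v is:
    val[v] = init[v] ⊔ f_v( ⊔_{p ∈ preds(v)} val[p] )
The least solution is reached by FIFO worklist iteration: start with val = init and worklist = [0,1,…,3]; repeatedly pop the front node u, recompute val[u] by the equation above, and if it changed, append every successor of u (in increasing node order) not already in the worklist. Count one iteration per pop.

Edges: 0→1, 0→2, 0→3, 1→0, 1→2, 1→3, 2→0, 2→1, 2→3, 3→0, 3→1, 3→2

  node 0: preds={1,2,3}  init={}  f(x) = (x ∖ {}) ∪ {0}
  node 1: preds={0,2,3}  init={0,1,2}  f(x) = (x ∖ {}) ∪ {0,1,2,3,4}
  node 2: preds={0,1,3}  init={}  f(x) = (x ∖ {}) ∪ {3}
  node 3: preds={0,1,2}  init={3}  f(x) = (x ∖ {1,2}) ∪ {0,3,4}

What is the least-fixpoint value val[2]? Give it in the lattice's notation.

{0,1,2,3,4}

Iteration log — 8 steps:
  step 1. node 0  ⊔preds={0,1,2,3}  new={0,1,2,3}  old={}  +wl: 
  step 2. node 1  ⊔preds={0,1,2,3}  new={0,1,2,3,4}  old={0,1,2}  +wl: 0
  step 3. node 2  ⊔preds={0,1,2,3,4}  new={0,1,2,3,4}  old={}  +wl: 1
  step 4. node 3  ⊔preds={0,1,2,3,4}  new={0,3,4}  old={3}  +wl: 2
  step 5. node 0  ⊔preds={0,1,2,3,4}  new={0,1,2,3,4}  old={0,1,2,3}  +wl: 3
  step 6. node 1  ⊔preds={0,1,2,3,4}  new={0,1,2,3,4}  stable
  step 7. node 2  ⊔preds={0,1,2,3,4}  new={0,1,2,3,4}  stable
  step 8. node 3  ⊔preds={0,1,2,3,4}  new={0,3,4}  stable

Least fixpoint reached:
  node 0: {0,1,2,3,4}
  node 1: {0,1,2,3,4}
  node 2: {0,1,2,3,4}
  node 3: {0,3,4}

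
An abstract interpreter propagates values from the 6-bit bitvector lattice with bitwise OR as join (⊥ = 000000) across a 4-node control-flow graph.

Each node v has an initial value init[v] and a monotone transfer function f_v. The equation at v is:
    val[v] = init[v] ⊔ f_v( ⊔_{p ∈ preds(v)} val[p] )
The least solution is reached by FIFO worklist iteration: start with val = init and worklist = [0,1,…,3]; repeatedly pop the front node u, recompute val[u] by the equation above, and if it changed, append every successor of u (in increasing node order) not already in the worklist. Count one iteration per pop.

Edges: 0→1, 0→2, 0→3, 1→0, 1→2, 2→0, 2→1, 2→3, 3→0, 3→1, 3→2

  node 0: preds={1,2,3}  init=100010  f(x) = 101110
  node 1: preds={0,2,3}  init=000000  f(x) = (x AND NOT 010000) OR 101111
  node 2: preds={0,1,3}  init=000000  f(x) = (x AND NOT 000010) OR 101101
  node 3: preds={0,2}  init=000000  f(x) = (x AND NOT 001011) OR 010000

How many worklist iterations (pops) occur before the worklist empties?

Trace (10 dequeues):
  [1] u=0 | in 000000 | out 101110 | prev 100010 | push {}
  [2] u=1 | in 101110 | out 101111 | prev 000000 | push {0}
  [3] u=2 | in 101111 | out 101101 | prev 000000 | push {1}
  [4] u=3 | in 101111 | out 110100 | prev 000000 | push {2}
  [5] u=0 | in 111111 | out 101110 | ==
  [6] u=1 | in 111111 | out 101111 | ==
  [7] u=2 | in 111111 | out 111101 | prev 101101 | push {0,1,3}
  [8] u=0 | in 111111 | out 101110 | ==
  [9] u=1 | in 111111 | out 101111 | ==
  [10] u=3 | in 111111 | out 110100 | ==

Converged values:
  [0] 101110
  [1] 101111
  [2] 111101
  [3] 110100

10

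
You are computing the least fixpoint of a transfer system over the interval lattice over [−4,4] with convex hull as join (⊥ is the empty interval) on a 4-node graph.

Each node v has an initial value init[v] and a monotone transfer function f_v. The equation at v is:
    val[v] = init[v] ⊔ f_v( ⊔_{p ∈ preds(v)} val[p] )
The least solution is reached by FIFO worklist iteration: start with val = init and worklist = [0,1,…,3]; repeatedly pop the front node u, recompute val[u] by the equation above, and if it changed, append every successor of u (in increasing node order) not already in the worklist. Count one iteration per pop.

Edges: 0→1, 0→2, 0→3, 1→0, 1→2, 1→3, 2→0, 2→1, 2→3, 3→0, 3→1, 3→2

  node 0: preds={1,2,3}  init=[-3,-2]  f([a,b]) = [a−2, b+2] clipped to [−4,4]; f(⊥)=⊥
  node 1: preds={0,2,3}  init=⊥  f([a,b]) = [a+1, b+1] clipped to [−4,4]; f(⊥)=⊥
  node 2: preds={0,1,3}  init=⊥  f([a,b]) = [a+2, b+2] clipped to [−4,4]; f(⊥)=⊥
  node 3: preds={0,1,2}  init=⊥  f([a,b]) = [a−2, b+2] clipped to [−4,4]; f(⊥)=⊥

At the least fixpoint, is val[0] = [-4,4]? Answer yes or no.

Worklist (11 pops):
  #1 pop 0: in=⊥ → [-3,-2] (no change)
  #2 pop 1: in=[-3,-2] → [-2,-1] (was ⊥); enqueue [0]
  #3 pop 2: in=[-3,-1] → [-1,1] (was ⊥); enqueue [1]
  #4 pop 3: in=[-3,1] → [-4,3] (was ⊥); enqueue [2]
  #5 pop 0: in=[-4,3] → [-4,4] (was [-3,-2]); enqueue [3]
  #6 pop 1: in=[-4,4] → [-3,4] (was [-2,-1]); enqueue [0]
  #7 pop 2: in=[-4,4] → [-2,4] (was [-1,1]); enqueue [1]
  #8 pop 3: in=[-4,4] → [-4,4] (was [-4,3]); enqueue [2]
  #9 pop 0: in=[-4,4] → [-4,4] (no change)
  #10 pop 1: in=[-4,4] → [-3,4] (no change)
  #11 pop 2: in=[-4,4] → [-2,4] (no change)

Fixpoint:
  val[0] = [-4,4]
  val[1] = [-3,4]
  val[2] = [-2,4]
  val[3] = [-4,4]

yes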